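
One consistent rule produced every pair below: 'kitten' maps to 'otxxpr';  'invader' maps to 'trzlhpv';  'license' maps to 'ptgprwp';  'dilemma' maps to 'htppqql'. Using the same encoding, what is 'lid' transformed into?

The shift depends on letter class: consonant k→o is +4, but vowel i→t is +11. Vowels shift forward by 11 and consonants shift forward by 4.
On lid: l(cons)+4=p, i(vowel)+11=t, d(cons)+4=h.

pth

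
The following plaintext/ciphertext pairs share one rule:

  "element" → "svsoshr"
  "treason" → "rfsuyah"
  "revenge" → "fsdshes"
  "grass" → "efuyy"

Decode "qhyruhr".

e(4)→s(18) and l(11)→v(21) fit y≡19x+20 (mod 26); the inverse of 19 mod 26 is 11. Treating letters as 0–25, the rule is x ↦ 19x + 20 (mod 26).
Reversing it on qhyruhr: q(16)→11·(16−20)≡8=i; h(7)→11·(7−20)≡13=n; y(24)→11·(24−20)≡18=s; r(17)→11·(17−20)≡19=t; u(20)→11·(20−20)≡0=a; h(7)→11·(7−20)≡13=n; r(17)→11·(17−20)≡19=t (all mod 26).

instant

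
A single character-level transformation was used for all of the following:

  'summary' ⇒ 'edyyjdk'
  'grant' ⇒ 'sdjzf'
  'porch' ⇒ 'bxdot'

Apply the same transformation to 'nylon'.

zkxxz

The shift depends on letter class: consonant s→e is +12, but vowel u→d is +9. Two shifts are in play — +9 for a/e/i/o/u, +12 for every other letter.
For nylon: n(cons)+12=z, y(cons)+12=k, l(cons)+12=x, o(vowel)+9=x, n(cons)+12=z.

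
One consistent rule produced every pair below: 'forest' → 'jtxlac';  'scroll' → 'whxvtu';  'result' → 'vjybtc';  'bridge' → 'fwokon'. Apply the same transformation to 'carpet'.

gfxwmc

Each letter shifts forward by (position + 4), i.e. 4, 5, 6, … — the shift grows by one for each successive letter.
For carpet: c+4=g, a+5=f, r+6=x, p+7=w, e+8=m, t+9=c.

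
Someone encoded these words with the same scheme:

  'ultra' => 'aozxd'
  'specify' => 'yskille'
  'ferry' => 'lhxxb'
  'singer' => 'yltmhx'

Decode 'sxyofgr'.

musical

It's a Vigenère-style cipher with numeric key [6,3,6]: position i shifts by key[i mod 3].
Reversing it on sxyofgr: s−6=m, x−3=u, y−6=s, o−6=i, f−3=c, g−6=a, r−6=l.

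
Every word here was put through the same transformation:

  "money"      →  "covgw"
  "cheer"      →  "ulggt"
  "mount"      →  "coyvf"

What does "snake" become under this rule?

m(12)→c(2) and o(14)→o(14) fit y≡19x+8 (mod 26); the inverse of 19 mod 26 is 11. Each letter's alphabet position (a=0..z=25) is mapped through 19·x+8 mod 26 — an affine cipher.
On snake: s(18)→19·18+8≡12=m; n(13)→19·13+8≡21=v; a(0)→19·0+8≡8=i; k(10)→19·10+8≡16=q; e(4)→19·4+8≡6=g (all mod 26).

mviqg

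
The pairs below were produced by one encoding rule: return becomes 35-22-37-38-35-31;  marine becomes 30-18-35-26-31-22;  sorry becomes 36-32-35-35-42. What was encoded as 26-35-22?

r is letter #18 and maps to 35: an offset of 17. The number is (letter's place in the alphabet, a=1) + 17.
Undoing it on 26-35-22: 26→(26−17)÷1=9=i, 35→(35−17)÷1=18=r, 22→(22−17)÷1=5=e.

ire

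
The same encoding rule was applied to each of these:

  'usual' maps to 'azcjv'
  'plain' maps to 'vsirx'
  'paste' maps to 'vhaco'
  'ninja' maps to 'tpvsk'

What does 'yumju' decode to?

sneak

The shift increases by 1 at each position, starting from +6: 6, 7, 8, ….
Reversing it on yumju: y−6=s, u−7=n, m−8=e, j−9=a, u−10=k.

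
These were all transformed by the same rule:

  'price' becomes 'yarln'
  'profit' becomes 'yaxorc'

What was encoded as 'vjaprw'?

margin

Compare letters: p→y is +9, r→a is +9, i→r is +9 — a constant shift. This is a Caesar cipher with shift 9.
Undoing it on vjaprw: v−9=m, j−9=a, a−9=r, p−9=g, r−9=i, w−9=n.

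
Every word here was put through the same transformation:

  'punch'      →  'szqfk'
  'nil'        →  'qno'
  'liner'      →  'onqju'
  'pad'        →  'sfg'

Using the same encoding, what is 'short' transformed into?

The shift depends on letter class: consonant p→s is +3, but vowel u→z is +5. Vowels shift forward by 5 and consonants shift forward by 3.
For short: s(cons)+3=v, h(cons)+3=k, o(vowel)+5=t, r(cons)+3=u, t(cons)+3=w.

vktuw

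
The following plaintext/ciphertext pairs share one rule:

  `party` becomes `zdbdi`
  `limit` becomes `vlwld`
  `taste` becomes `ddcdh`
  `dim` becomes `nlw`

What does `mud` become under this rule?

The shift depends on letter class: consonant p→z is +10, but vowel a→d is +3. Vowels shift forward by 3 and consonants shift forward by 10.
For mud: m(cons)+10=w, u(vowel)+3=x, d(cons)+10=n.

wxn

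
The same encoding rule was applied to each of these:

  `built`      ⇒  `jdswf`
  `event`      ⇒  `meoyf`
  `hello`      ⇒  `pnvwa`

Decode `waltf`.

In built: b→j is +8, u→d is +9, i→s is +10, l→w is +11 — the shift increases by 1 each position. Each letter shifts forward by (position + 8), i.e. 8, 9, 10, … — the shift grows by one for each successive letter.
Decoding waltf: w−8=o, a−9=r, l−10=b, t−11=i, f−12=t.

orbit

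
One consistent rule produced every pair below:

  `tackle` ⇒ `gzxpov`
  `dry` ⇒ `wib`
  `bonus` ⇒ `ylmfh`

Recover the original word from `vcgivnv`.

extreme

Each pair mirrors across the alphabet (t↔g, a↔z, c↔x): positions sum to 25. This is the alphabet-reversal cipher (Atbash): a becomes z, b becomes y, etc.
Undoing it on vcgivnv: v↔e, c↔x, g↔t, i↔r, v↔e, n↔m, v↔e.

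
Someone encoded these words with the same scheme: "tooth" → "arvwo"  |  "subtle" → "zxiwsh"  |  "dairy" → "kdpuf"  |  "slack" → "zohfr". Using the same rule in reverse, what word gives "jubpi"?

crumb

Shifts by position in tooth: pos 0: t→a (+7), pos 1: o→r (+3), pos 2: o→v (+7), pos 3: t→w (+3) — repeating every 2. A repeating key of period 2 is used — shifts +7, +3 over and over.
Undoing it on jubpi: j−7=c, u−3=r, b−7=u, p−3=m, i−7=b.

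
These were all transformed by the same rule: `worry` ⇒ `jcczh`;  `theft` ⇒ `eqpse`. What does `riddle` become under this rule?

pwootc

Read the word backwards and shift each letter +11.
On riddle: reverse → elddir; then shift: e+11=p, l+11=w, d+11=o, d+11=o, i+11=t, r+11=c.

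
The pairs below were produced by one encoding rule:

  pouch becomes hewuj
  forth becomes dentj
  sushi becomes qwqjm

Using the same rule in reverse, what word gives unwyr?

crumb

p(15)→h(7) and o(14)→e(4) fit y≡3x+14 (mod 26); the inverse of 3 mod 26 is 9. Treating letters as 0–25, the rule is x ↦ 3x + 14 (mod 26).
Undoing it on unwyr: u(20)→9·(20−14)≡2=c; n(13)→9·(13−14)≡17=r; w(22)→9·(22−14)≡20=u; y(24)→9·(24−14)≡12=m; r(17)→9·(17−14)≡1=b (all mod 26).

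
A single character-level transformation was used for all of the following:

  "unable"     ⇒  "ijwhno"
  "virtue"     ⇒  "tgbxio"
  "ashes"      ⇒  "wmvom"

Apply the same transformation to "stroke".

mxbuco

u(20)→i(8) and n(13)→j(9) fit y≡11x+22 (mod 26); the inverse of 11 mod 26 is 19. This is an affine cipher: with a=0,…,z=25, each position x becomes (11x+22) mod 26.
Applying it to stroke: s(18)→11·18+22≡12=m; t(19)→11·19+22≡23=x; r(17)→11·17+22≡1=b; o(14)→11·14+22≡20=u; k(10)→11·10+22≡2=c; e(4)→11·4+22≡14=o (all mod 26).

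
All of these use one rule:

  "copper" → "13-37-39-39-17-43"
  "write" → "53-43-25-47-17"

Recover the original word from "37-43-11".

orb

c(#3)→13 and o(#15)→37: differences scale by 2, so n = 2·pos + 7. Each letter becomes 2×(its alphabet position, a=1..z=26) + 7.
Undoing it on 37-43-11: 37→(37−7)÷2=15=o, 43→(43−7)÷2=18=r, 11→(11−7)÷2=2=b.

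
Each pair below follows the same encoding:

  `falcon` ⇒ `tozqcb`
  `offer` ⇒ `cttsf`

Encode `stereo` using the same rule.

ghsfsc

Compare letters: f→t is +14, a→o is +14, l→z is +14 — a constant shift. Every letter moves 14 places later in the alphabet, wrapping around z→a.
For stereo: s+14=g, t+14=h, e+14=s, r+14=f, e+14=s, o+14=c.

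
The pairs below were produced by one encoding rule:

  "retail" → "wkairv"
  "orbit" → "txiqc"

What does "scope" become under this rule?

xivxn

In retail: r→w is +5, e→k is +6, t→a is +7, a→i is +8 — the shift increases by 1 each position. Letter i (0-indexed) is shifted by i+5, so successive shifts are 5, 6, 7, ….
Applying it to scope: s+5=x, c+6=i, o+7=v, p+8=x, e+9=n.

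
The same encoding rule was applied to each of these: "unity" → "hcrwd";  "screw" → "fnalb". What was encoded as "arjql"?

chair

Read the word backwards and shift each letter +9.
Undoing it on arjql: shift back: a−9=r, r−9=i, j−9=a, q−9=h, l−9=c → riahc; then reverse → chair.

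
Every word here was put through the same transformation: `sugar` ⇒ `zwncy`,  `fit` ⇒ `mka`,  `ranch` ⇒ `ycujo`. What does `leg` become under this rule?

sgn

The shift depends on letter class: consonant s→z is +7, but vowel u→w is +2. Two shifts are in play — +2 for a/e/i/o/u, +7 for every other letter.
On leg: l(cons)+7=s, e(vowel)+2=g, g(cons)+7=n.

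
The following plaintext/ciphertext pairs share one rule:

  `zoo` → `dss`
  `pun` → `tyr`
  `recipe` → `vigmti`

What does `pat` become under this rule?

tex

This is a Caesar cipher with shift 4.
On pat: p+4=t, a+4=e, t+4=x.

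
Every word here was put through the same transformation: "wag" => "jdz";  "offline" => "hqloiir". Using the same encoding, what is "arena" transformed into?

The word is reversed, then every letter is shifted forward by 3.
For arena: reverse → anera; then shift: a+3=d, n+3=q, e+3=h, r+3=u, a+3=d.

dqhud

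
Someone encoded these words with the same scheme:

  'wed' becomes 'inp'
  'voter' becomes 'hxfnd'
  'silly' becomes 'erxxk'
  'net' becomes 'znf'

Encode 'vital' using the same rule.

hrfjx

The shift depends on letter class: consonant w→i is +12, but vowel e→n is +9. Two shifts are in play — +9 for a/e/i/o/u, +12 for every other letter.
For vital: v(cons)+12=h, i(vowel)+9=r, t(cons)+12=f, a(vowel)+9=j, l(cons)+12=x.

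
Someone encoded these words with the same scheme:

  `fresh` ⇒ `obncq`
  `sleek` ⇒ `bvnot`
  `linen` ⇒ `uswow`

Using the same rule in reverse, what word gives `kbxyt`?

Shifts by position in fresh: pos 0: f→o (+9), pos 1: r→b (+10), pos 2: e→n (+9), pos 3: s→c (+10) — repeating every 2. The shifts repeat in a cycle of length 2: positions 0,1,… shift by +9, +10, then the pattern repeats.
Undoing it on kbxyt: k−9=b, b−10=r, x−9=o, y−10=o, t−9=k.

brook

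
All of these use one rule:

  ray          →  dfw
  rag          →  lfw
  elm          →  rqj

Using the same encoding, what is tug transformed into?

lzy

The output letters match the input read backwards, each shifted +5: ray reversed is yar. Two steps: reverse the string, then apply a Caesar shift of +5.
Applying it to tug: reverse → gut; then shift: g+5=l, u+5=z, t+5=y.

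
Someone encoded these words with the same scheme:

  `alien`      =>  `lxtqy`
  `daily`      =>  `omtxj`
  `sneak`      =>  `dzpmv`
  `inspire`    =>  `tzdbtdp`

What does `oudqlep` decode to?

Shifts by position in alien: pos 0: a→l (+11), pos 1: l→x (+12), pos 2: i→t (+11), pos 3: e→q (+12) — repeating every 2. A repeating key of period 2 is used — shifts +11, +12 over and over.
Undoing it on oudqlep: o−11=d, u−12=i, d−11=s, q−12=e, l−11=a, e−12=s, p−11=e.

disease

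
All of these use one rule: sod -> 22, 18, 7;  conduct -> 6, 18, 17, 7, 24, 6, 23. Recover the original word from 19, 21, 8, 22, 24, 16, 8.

presume

s is letter #19 and maps to 22: an offset of 3. The number is (letter's place in the alphabet, a=1) + 3.
Reversing it on 19, 21, 8, 22, 24, 16, 8: 19→(19−3)÷1=16=p, 21→(21−3)÷1=18=r, 8→(8−3)÷1=5=e, 22→(22−3)÷1=19=s, 24→(24−3)÷1=21=u, 16→(16−3)÷1=13=m, 8→(8−3)÷1=5=e.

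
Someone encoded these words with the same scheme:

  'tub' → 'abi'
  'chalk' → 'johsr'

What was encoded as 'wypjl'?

price

Compare letters: t→a is +7, u→b is +7, b→i is +7 — a constant shift. Every letter moves 7 places later in the alphabet, wrapping around z→a.
Reversing it on wypjl: w−7=p, y−7=r, p−7=i, j−7=c, l−7=e.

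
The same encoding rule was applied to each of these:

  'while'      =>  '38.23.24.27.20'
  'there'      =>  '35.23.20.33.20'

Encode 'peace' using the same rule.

31.20.16.18.20

w is letter #23 and maps to 38: an offset of 15. Each letter is replaced by its alphabet position (a=1..z=26) + 15.
Applying it to peace: p=16→31, e=5→20, a=1→16, c=3→18, e=5→20.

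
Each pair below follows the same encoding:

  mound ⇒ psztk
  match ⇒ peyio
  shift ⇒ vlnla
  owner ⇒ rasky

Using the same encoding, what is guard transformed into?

In mound: m→p is +3, o→s is +4, u→z is +5, n→t is +6 — the shift increases by 1 each position. Letter i (0-indexed) is shifted by i+3, so successive shifts are 3, 4, 5, ….
Applying it to guard: g+3=j, u+4=y, a+5=f, r+6=x, d+7=k.

jyfxk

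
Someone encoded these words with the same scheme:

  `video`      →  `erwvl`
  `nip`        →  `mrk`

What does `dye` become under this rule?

wbv

Each pair mirrors across the alphabet (v↔e, i↔r, d↔w): positions sum to 25. This is the alphabet-reversal cipher (Atbash): a becomes z, b becomes y, etc.
On dye: d↔w, y↔b, e↔v.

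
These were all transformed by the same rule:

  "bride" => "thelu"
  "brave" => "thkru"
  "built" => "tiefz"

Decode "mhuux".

green

b(1)→t(19) and r(17)→h(7) fit y≡9x+10 (mod 26); the inverse of 9 mod 26 is 3. This is an affine cipher: with a=0,…,z=25, each position x becomes (9x+10) mod 26.
Undoing it on mhuux: m(12)→3·(12−10)≡6=g; h(7)→3·(7−10)≡17=r; u(20)→3·(20−10)≡4=e; u(20)→3·(20−10)≡4=e; x(23)→3·(23−10)≡13=n (all mod 26).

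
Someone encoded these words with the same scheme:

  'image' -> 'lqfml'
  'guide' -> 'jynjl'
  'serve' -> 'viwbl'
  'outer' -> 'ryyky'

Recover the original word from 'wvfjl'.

trade

The shift increases by 1 at each position, starting from +3: 3, 4, 5, ….
Decoding wvfjl: w−3=t, v−4=r, f−5=a, j−6=d, l−7=e.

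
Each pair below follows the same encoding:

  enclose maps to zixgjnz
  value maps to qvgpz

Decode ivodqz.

native

Compare letters: e→z is +21, n→i is +21, c→x is +21 — a constant shift. Every letter moves 21 places later in the alphabet, wrapping around z→a.
Decoding ivodqz: i−21=n, v−21=a, o−21=t, d−21=i, q−21=v, z−21=e.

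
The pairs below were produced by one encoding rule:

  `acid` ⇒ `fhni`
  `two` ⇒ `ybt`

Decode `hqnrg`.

climb

Compare letters: a→f is +5, c→h is +5, i→n is +5 — a constant shift. This is a Caesar cipher with shift 5.
Reversing it on hqnrg: h−5=c, q−5=l, n−5=i, r−5=m, g−5=b.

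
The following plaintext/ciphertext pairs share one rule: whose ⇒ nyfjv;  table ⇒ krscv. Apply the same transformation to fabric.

Compare letters: w→n is +17, h→y is +17, o→f is +17 — a constant shift. This is a Caesar cipher with shift 17.
On fabric: f+17=w, a+17=r, b+17=s, r+17=i, i+17=z, c+17=t.

wrsizt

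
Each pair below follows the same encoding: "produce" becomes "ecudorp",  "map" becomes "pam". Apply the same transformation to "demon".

nomed

The output letters match the input read backwards: produce reversed is ecudorp. It's just the letters in reverse order.
On demon: reverse → nomed.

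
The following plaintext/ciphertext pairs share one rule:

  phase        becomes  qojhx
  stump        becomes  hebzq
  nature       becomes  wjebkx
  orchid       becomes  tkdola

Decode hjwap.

Treating letters as 0–25, the rule is x ↦ 23x + 9 (mod 26).
Undoing it on hjwap: h(7)→17·(7−9)≡18=s; j(9)→17·(9−9)≡0=a; w(22)→17·(22−9)≡13=n; a(0)→17·(0−9)≡3=d; p(15)→17·(15−9)≡24=y (all mod 26).

sandy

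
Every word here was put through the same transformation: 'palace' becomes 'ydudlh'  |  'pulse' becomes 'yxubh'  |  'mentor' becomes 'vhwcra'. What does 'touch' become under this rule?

The shift depends on letter class: consonant p→y is +9, but vowel a→d is +3. Two shifts are in play — +3 for a/e/i/o/u, +9 for every other letter.
Applying it to touch: t(cons)+9=c, o(vowel)+3=r, u(vowel)+3=x, c(cons)+9=l, h(cons)+9=q.

crxlq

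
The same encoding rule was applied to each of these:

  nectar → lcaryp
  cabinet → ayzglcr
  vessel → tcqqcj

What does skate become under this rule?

Compare letters: n→l is +24, e→c is +24, c→a is +24 — a constant shift. Each letter is shifted forward by 24 in the alphabet (a Caesar shift of +24).
Applying it to skate: s+24=q, k+24=i, a+24=y, t+24=r, e+24=c.

qiyrc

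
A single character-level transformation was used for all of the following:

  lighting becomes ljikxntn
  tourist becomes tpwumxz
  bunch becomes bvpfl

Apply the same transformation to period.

pftlsi

Each letter shifts forward by its position index (0, 1, 2, …) — the shift grows by one for each successive letter.
On period: p+0=p, e+1=f, r+2=t, i+3=l, o+4=s, d+5=i.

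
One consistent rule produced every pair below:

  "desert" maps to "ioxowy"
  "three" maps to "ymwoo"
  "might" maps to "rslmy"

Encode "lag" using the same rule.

The shift depends on letter class: consonant d→i is +5, but vowel e→o is +10. The rule splits by letter class: vowels +10, consonants +5.
For lag: l(cons)+5=q, a(vowel)+10=k, g(cons)+5=l.

qkl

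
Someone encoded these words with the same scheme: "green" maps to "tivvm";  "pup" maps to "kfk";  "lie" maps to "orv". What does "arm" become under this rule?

Each pair mirrors across the alphabet (g↔t, r↔i, e↔v): positions sum to 25. Letters are reflected about the middle of the alphabet (position → 25−position): Atbash.
For arm: a↔z, r↔i, m↔n.

zin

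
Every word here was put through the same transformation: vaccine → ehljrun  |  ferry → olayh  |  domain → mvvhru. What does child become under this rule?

Shifts by position in vaccine: pos 0: v→e (+9), pos 1: a→h (+7), pos 2: c→l (+9), pos 3: c→j (+7) — repeating every 2. A repeating key of period 2 is used — shifts +9, +7 over and over.
For child: c+9=l, h+7=o, i+9=r, l+7=s, d+9=m.

lorsm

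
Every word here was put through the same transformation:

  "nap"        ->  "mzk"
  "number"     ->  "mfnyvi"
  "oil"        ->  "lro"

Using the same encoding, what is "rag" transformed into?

izt

This is the alphabet-reversal cipher (Atbash): a becomes z, b becomes y, etc.
Applying it to rag: r↔i, a↔z, g↔t.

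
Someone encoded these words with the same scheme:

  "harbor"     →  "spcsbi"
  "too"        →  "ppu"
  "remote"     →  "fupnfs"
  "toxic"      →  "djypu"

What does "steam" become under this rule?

Read the word backwards and shift each letter +1.
On steam: reverse → maets; then shift: m+1=n, a+1=b, e+1=f, t+1=u, s+1=t.

nbfut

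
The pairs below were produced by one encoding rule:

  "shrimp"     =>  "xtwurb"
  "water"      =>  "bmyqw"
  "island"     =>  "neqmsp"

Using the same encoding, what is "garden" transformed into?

lmwpjz

Shifts by position in shrimp: pos 0: s→x (+5), pos 1: h→t (+12), pos 2: r→w (+5), pos 3: i→u (+12) — repeating every 2. The shifts repeat in a cycle of length 2: positions 0,1,… shift by +5, +12, then the pattern repeats.
Applying it to garden: g+5=l, a+12=m, r+5=w, d+12=p, e+5=j, n+12=z.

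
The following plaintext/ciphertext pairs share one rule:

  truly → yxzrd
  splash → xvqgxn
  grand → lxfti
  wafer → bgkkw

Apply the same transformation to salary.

Shifts by position in truly: pos 0: t→y (+5), pos 1: r→x (+6), pos 2: u→z (+5), pos 3: l→r (+6) — repeating every 2. A repeating key of period 2 is used — shifts +5, +6 over and over.
For salary: s+5=x, a+6=g, l+5=q, a+6=g, r+5=w, y+6=e.

xgqgwe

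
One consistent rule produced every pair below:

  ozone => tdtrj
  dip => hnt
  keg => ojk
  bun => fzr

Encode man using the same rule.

qfr

The shift depends on letter class: consonant z→d is +4, but vowel o→t is +5. Two shifts are in play — +5 for a/e/i/o/u, +4 for every other letter.
On man: m(cons)+4=q, a(vowel)+5=f, n(cons)+4=r.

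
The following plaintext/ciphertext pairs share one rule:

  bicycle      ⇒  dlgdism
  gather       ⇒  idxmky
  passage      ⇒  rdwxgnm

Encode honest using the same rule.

The shift increases by 1 at each position, starting from +2: 2, 3, 4, ….
Applying it to honest: h+2=j, o+3=r, n+4=r, e+5=j, s+6=y, t+7=a.

jrrjya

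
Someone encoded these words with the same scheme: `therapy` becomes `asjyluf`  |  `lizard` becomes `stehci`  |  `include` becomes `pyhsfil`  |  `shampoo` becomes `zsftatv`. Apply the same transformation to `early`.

llwsj

Shifts by position in therapy: pos 0: t→a (+7), pos 1: h→s (+11), pos 2: e→j (+5), pos 3: r→y (+7), pos 4: a→l (+11), pos 5: p→u (+5) — repeating every 3. The shifts repeat in a cycle of length 3: positions 0,1,… shift by +7, +11, +5, then the pattern repeats.
For early: e+7=l, a+11=l, r+5=w, l+7=s, y+11=j.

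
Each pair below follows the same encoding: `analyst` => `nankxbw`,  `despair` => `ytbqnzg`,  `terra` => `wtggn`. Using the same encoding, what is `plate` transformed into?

qknwt

a(0)→n(13) and n(13)→a(0) fit y≡21x+13 (mod 26); the inverse of 21 mod 26 is 5. Each letter's alphabet position (a=0..z=25) is mapped through 21·x+13 mod 26 — an affine cipher.
For plate: p(15)→21·15+13≡16=q; l(11)→21·11+13≡10=k; a(0)→21·0+13≡13=n; t(19)→21·19+13≡22=w; e(4)→21·4+13≡19=t (all mod 26).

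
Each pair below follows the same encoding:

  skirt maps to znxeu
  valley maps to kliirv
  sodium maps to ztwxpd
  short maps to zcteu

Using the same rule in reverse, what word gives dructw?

s(18)→z(25) and k(10)→n(13) fit y≡21x+11 (mod 26); the inverse of 21 mod 26 is 5. Each letter's alphabet position (a=0..z=25) is mapped through 21·x+11 mod 26 — an affine cipher.
Decoding dructw: d(3)→5·(3−11)≡12=m; r(17)→5·(17−11)≡4=e; u(20)→5·(20−11)≡19=t; c(2)→5·(2−11)≡7=h; t(19)→5·(19−11)≡14=o; w(22)→5·(22−11)≡3=d (all mod 26).

method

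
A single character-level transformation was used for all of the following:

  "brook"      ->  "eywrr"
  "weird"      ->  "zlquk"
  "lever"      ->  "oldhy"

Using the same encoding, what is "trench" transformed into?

wymqjp

Shifts by position in brook: pos 0: b→e (+3), pos 1: r→y (+7), pos 2: o→w (+8), pos 3: o→r (+3), pos 4: k→r (+7) — repeating every 3. The shifts repeat in a cycle of length 3: positions 0,1,… shift by +3, +7, +8, then the pattern repeats.
On trench: t+3=w, r+7=y, e+8=m, n+3=q, c+7=j, h+8=p.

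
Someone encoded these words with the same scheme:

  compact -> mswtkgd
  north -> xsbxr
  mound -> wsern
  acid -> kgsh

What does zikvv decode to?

Shifts by position in compact: pos 0: c→m (+10), pos 1: o→s (+4), pos 2: m→w (+10), pos 3: p→t (+4) — repeating every 2. A repeating key of period 2 is used — shifts +10, +4 over and over.
Decoding zikvv: z−10=p, i−4=e, k−10=a, v−4=r, v−10=l.

pearl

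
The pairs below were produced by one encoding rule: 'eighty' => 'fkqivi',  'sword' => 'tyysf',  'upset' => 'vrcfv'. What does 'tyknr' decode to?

swamp

Shifts by position in eighty: pos 0: e→f (+1), pos 1: i→k (+2), pos 2: g→q (+10), pos 3: h→i (+1), pos 4: t→v (+2), pos 5: y→i (+10) — repeating every 3. The shifts repeat in a cycle of length 3: positions 0,1,… shift by +1, +2, +10, then the pattern repeats.
Reversing it on tyknr: t−1=s, y−2=w, k−10=a, n−1=m, r−2=p.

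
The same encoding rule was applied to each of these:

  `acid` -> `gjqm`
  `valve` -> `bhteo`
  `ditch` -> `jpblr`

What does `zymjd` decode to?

treat

In acid: a→g is +6, c→j is +7, i→q is +8, d→m is +9 — the shift increases by 1 each position. Letter i (0-indexed) is shifted by i+6, so successive shifts are 6, 7, 8, ….
Decoding zymjd: z−6=t, y−7=r, m−8=e, j−9=a, d−10=t.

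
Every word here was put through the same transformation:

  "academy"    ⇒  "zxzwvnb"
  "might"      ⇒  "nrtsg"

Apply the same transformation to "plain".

Each pair mirrors across the alphabet (a↔z, c↔x, a↔z): positions sum to 25. Letters are reflected about the middle of the alphabet (position → 25−position): Atbash.
On plain: p↔k, l↔o, a↔z, i↔r, n↔m.

kozrm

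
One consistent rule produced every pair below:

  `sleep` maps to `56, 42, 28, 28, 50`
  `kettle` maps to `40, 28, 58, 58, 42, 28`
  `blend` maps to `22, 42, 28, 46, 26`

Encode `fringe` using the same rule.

30, 54, 36, 46, 32, 28

s(#19)→56 and l(#12)→42: differences scale by 2, so n = 2·pos + 18. With a=1..z=26, the number is 2·pos + 18.
For fringe: f=6→30, r=18→54, i=9→36, n=14→46, g=7→32, e=5→28.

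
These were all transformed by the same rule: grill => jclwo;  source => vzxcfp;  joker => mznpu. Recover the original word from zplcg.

weird

Shifts by position in grill: pos 0: g→j (+3), pos 1: r→c (+11), pos 2: i→l (+3), pos 3: l→w (+11) — repeating every 2. It's a Vigenère-style cipher with numeric key [3,11]: position i shifts by key[i mod 2].
Reversing it on zplcg: z−3=w, p−11=e, l−3=i, c−11=r, g−3=d.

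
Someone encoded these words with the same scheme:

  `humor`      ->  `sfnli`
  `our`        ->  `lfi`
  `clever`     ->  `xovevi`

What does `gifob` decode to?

Each letter is replaced by its mirror in the alphabet: a↔z, b↔y, c↔x, and so on (the Atbash cipher).
Undoing it on gifob: g↔t, i↔r, f↔u, o↔l, b↔y.

truly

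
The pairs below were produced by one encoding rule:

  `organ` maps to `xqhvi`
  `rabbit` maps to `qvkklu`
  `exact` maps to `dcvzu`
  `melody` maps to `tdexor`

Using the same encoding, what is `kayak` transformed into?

pvrvp

This is an affine cipher: with a=0,…,z=25, each position x becomes (15x+21) mod 26.
Applying it to kayak: k(10)→15·10+21≡15=p; a(0)→15·0+21≡21=v; y(24)→15·24+21≡17=r; a(0)→15·0+21≡21=v; k(10)→15·10+21≡15=p (all mod 26).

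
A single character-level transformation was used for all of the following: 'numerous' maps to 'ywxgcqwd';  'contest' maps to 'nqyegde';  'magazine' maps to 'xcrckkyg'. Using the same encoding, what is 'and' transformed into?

cyo

The shift depends on letter class: consonant n→y is +11, but vowel u→w is +2. Two shifts are in play — +2 for a/e/i/o/u, +11 for every other letter.
Applying it to and: a(vowel)+2=c, n(cons)+11=y, d(cons)+11=o.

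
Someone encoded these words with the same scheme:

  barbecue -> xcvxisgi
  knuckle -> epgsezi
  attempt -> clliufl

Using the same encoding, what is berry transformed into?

xivvm

Each letter's alphabet position (a=0..z=25) is mapped through 21·x+2 mod 26 — an affine cipher.
On berry: b(1)→21·1+2≡23=x; e(4)→21·4+2≡8=i; r(17)→21·17+2≡21=v; r(17)→21·17+2≡21=v; y(24)→21·24+2≡12=m (all mod 26).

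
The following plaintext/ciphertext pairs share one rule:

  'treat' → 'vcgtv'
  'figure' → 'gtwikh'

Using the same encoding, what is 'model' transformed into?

The word is reversed, then every letter is shifted forward by 2.
On model: reverse → ledom; then shift: l+2=n, e+2=g, d+2=f, o+2=q, m+2=o.

ngfqo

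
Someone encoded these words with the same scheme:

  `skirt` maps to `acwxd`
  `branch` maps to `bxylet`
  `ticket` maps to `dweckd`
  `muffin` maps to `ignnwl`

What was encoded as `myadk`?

s(18)→a(0) and k(10)→c(2) fit y≡3x+24 (mod 26); the inverse of 3 mod 26 is 9. Treating letters as 0–25, the rule is x ↦ 3x + 24 (mod 26).
Undoing it on myadk: m(12)→9·(12−24)≡22=w; y(24)→9·(24−24)≡0=a; a(0)→9·(0−24)≡18=s; d(3)→9·(3−24)≡19=t; k(10)→9·(10−24)≡4=e (all mod 26).

waste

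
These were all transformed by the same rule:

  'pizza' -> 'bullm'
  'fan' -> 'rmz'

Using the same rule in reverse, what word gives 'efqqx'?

steel

Compare letters: p→b is +12, i→u is +12, z→l is +12 — a constant shift. Every letter moves 12 places later in the alphabet, wrapping around z→a.
Undoing it on efqqx: e−12=s, f−12=t, q−12=e, q−12=e, x−12=l.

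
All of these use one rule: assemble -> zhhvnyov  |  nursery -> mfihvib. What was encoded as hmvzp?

Each pair mirrors across the alphabet (a↔z, s↔h, s↔h): positions sum to 25. This is the alphabet-reversal cipher (Atbash): a becomes z, b becomes y, etc.
Undoing it on hmvzp: h↔s, m↔n, v↔e, z↔a, p↔k.

sneak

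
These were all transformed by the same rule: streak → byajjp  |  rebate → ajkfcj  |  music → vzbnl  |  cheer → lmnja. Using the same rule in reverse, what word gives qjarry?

hermit

Shifts by position in streak: pos 0: s→b (+9), pos 1: t→y (+5), pos 2: r→a (+9), pos 3: e→j (+5) — repeating every 2. A repeating key of period 2 is used — shifts +9, +5 over and over.
Decoding qjarry: q−9=h, j−5=e, a−9=r, r−5=m, r−9=i, y−5=t.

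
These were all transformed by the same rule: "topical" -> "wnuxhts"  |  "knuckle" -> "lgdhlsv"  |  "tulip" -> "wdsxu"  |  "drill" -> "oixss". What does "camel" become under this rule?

htzvs

t(19)→w(22) and o(14)→n(13) fit y≡7x+19 (mod 26); the inverse of 7 mod 26 is 15. Each letter's alphabet position (a=0..z=25) is mapped through 7·x+19 mod 26 — an affine cipher.
On camel: c(2)→7·2+19≡7=h; a(0)→7·0+19≡19=t; m(12)→7·12+19≡25=z; e(4)→7·4+19≡21=v; l(11)→7·11+19≡18=s (all mod 26).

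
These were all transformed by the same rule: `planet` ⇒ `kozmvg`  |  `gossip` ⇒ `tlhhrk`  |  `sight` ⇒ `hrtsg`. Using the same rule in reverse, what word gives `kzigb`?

party

This is the alphabet-reversal cipher (Atbash): a becomes z, b becomes y, etc.
Reversing it on kzigb: k↔p, z↔a, i↔r, g↔t, b↔y.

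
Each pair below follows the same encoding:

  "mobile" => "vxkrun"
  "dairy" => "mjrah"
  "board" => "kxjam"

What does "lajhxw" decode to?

crayon

Compare letters: m→v is +9, o→x is +9, b→k is +9 — a constant shift. This is a Caesar cipher with shift 9.
Undoing it on lajhxw: l−9=c, a−9=r, j−9=a, h−9=y, x−9=o, w−9=n.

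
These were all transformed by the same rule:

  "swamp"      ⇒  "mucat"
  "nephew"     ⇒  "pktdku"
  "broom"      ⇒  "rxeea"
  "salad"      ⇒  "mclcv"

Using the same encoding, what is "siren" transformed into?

s(18)→m(12) and w(22)→u(20) fit y≡15x+2 (mod 26); the inverse of 15 mod 26 is 7. Each letter's alphabet position (a=0..z=25) is mapped through 15·x+2 mod 26 — an affine cipher.
For siren: s(18)→15·18+2≡12=m; i(8)→15·8+2≡18=s; r(17)→15·17+2≡23=x; e(4)→15·4+2≡10=k; n(13)→15·13+2≡15=p (all mod 26).

msxkp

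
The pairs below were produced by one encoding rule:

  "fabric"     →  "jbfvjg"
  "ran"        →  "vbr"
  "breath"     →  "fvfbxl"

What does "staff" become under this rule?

Vowels shift forward by 1 and consonants shift forward by 4.
On staff: s(cons)+4=w, t(cons)+4=x, a(vowel)+1=b, f(cons)+4=j, f(cons)+4=j.

wxbjj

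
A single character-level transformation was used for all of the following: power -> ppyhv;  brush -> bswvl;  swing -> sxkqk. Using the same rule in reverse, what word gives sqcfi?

space

In power: p→p is +0, o→p is +1, w→y is +2, e→h is +3 — the shift increases by 1 each position. Each letter shifts forward by its position index (0, 1, 2, …) — the shift grows by one for each successive letter.
Decoding sqcfi: s−0=s, q−1=p, c−2=a, f−3=c, i−4=e.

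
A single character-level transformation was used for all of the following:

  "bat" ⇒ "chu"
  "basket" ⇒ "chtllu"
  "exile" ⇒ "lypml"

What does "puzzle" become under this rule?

qbaaml

The shift depends on letter class: consonant b→c is +1, but vowel a→h is +7. Two shifts are in play — +7 for a/e/i/o/u, +1 for every other letter.
Applying it to puzzle: p(cons)+1=q, u(vowel)+7=b, z(cons)+1=a, z(cons)+1=a, l(cons)+1=m, e(vowel)+7=l.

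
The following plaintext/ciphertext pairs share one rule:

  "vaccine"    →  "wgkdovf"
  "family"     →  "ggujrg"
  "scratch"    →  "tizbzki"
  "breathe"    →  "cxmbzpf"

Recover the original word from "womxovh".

Shifts by position in vaccine: pos 0: v→w (+1), pos 1: a→g (+6), pos 2: c→k (+8), pos 3: c→d (+1), pos 4: i→o (+6), pos 5: n→v (+8) — repeating every 3. The shifts repeat in a cycle of length 3: positions 0,1,… shift by +1, +6, +8, then the pattern repeats.
Decoding womxovh: w−1=v, o−6=i, m−8=e, x−1=w, o−6=i, v−8=n, h−1=g.

viewing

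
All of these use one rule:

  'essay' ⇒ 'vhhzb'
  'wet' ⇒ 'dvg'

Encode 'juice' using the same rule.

Each pair mirrors across the alphabet (e↔v, s↔h, s↔h): positions sum to 25. Each letter is replaced by its mirror in the alphabet: a↔z, b↔y, c↔x, and so on (the Atbash cipher).
Applying it to juice: j↔q, u↔f, i↔r, c↔x, e↔v.

qfrxv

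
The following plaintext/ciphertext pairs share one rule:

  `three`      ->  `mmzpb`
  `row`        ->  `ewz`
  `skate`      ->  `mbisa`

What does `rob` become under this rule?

Two steps: reverse the string, then apply a Caesar shift of +8.
On rob: reverse → bor; then shift: b+8=j, o+8=w, r+8=z.

jwz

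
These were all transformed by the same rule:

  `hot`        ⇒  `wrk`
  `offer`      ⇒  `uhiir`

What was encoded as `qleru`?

Read the word backwards and shift each letter +3.
Decoding qleru: shift back: q−3=n, l−3=i, e−3=b, r−3=o, u−3=r → nibor; then reverse → robin.

robin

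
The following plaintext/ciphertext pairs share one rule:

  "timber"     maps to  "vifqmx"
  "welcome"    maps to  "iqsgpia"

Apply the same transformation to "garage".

Read the word backwards and shift each letter +4.
For garage: reverse → egarag; then shift: e+4=i, g+4=k, a+4=e, r+4=v, a+4=e, g+4=k.

ikevek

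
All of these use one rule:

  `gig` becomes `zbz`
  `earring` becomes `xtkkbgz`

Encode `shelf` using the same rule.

Compare letters: g→z is +19, i→b is +19, g→z is +19 — a constant shift. Every letter moves 19 places later in the alphabet, wrapping around z→a.
For shelf: s+19=l, h+19=a, e+19=x, l+19=e, f+19=y.

laxey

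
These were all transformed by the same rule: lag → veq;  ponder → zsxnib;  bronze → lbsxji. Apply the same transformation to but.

lyd

The shift depends on letter class: consonant l→v is +10, but vowel a→e is +4. Vowels shift forward by 4 and consonants shift forward by 10.
For but: b(cons)+10=l, u(vowel)+4=y, t(cons)+10=d.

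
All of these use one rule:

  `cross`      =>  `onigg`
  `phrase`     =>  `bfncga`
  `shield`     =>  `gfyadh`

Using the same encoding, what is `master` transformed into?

wcgzan

Treating letters as 0–25, the rule is x ↦ 19x + 2 (mod 26).
On master: m(12)→19·12+2≡22=w; a(0)→19·0+2≡2=c; s(18)→19·18+2≡6=g; t(19)→19·19+2≡25=z; e(4)→19·4+2≡0=a; r(17)→19·17+2≡13=n (all mod 26).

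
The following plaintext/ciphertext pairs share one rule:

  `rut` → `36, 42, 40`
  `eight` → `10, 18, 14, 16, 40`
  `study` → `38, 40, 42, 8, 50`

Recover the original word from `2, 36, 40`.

art

r(#18)→36 and u(#21)→42: differences scale by 2, so n = 2·pos + 0. The formula is n = 2×(alphabet index, a=1).
Reversing it on 2, 36, 40: 2→(2−0)÷2=1=a, 36→(36−0)÷2=18=r, 40→(40−0)÷2=20=t.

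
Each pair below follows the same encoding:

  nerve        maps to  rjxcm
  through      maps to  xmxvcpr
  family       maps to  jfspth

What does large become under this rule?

pfxnm

In nerve: n→r is +4, e→j is +5, r→x is +6, v→c is +7 — the shift increases by 1 each position. The shift increases by 1 at each position, starting from +4: 4, 5, 6, ….
Applying it to large: l+4=p, a+5=f, r+6=x, g+7=n, e+8=m.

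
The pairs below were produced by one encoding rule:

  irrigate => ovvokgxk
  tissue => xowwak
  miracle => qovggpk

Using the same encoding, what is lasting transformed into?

The shift depends on letter class: consonant r→v is +4, but vowel i→o is +6. The rule splits by letter class: vowels +6, consonants +4.
Applying it to lasting: l(cons)+4=p, a(vowel)+6=g, s(cons)+4=w, t(cons)+4=x, i(vowel)+6=o, n(cons)+4=r, g(cons)+4=k.

pgwxork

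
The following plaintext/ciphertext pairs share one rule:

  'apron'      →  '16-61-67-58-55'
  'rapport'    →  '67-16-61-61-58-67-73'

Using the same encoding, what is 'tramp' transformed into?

73-67-16-52-61

a(#1)→16 and p(#16)→61: differences scale by 3, so n = 3·pos + 13. The formula is n = 3×(alphabet index, a=1) + 13.
On tramp: t=20→73, r=18→67, a=1→16, m=13→52, p=16→61.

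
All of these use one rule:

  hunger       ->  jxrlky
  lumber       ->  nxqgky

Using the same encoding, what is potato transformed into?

In hunger: h→j is +2, u→x is +3, n→r is +4, g→l is +5 — the shift increases by 1 each position. The shift increases by 1 at each position, starting from +2: 2, 3, 4, ….
On potato: p+2=r, o+3=r, t+4=x, a+5=f, t+6=z, o+7=v.

rrxfzv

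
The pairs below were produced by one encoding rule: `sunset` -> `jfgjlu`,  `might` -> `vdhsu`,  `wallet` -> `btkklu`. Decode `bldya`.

s(18)→j(9) and u(20)→f(5) fit y≡11x+19 (mod 26); the inverse of 11 mod 26 is 19. Treating letters as 0–25, the rule is x ↦ 11x + 19 (mod 26).
Decoding bldya: b(1)→19·(1−19)≡22=w; l(11)→19·(11−19)≡4=e; d(3)→19·(3−19)≡8=i; y(24)→19·(24−19)≡17=r; a(0)→19·(0−19)≡3=d (all mod 26).

weird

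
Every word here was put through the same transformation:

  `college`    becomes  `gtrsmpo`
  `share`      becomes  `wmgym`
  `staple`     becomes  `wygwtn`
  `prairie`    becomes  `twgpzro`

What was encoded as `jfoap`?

faith

In college: c→g is +4, o→t is +5, l→r is +6, l→s is +7 — the shift increases by 1 each position. Each letter shifts forward by (position + 4), i.e. 4, 5, 6, … — the shift grows by one for each successive letter.
Decoding jfoap: j−4=f, f−5=a, o−6=i, a−7=t, p−8=h.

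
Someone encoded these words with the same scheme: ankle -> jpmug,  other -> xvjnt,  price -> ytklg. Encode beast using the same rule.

kgcbv

Shifts by position in ankle: pos 0: a→j (+9), pos 1: n→p (+2), pos 2: k→m (+2), pos 3: l→u (+9), pos 4: e→g (+2) — repeating every 3. It's a Vigenère-style cipher with numeric key [9,2,2]: position i shifts by key[i mod 3].
For beast: b+9=k, e+2=g, a+2=c, s+9=b, t+2=v.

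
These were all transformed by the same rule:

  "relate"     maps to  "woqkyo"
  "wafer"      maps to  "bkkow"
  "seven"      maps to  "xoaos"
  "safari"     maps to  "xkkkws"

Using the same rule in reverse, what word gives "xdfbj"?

stare

Shifts by position in relate: pos 0: r→w (+5), pos 1: e→o (+10), pos 2: l→q (+5), pos 3: a→k (+10) — repeating every 2. It's a Vigenère-style cipher with numeric key [5,10]: position i shifts by key[i mod 2].
Decoding xdfbj: x−5=s, d−10=t, f−5=a, b−10=r, j−5=e.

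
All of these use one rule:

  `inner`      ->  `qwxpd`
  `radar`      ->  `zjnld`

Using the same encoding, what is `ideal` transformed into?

In inner: i→q is +8, n→w is +9, n→x is +10, e→p is +11 — the shift increases by 1 each position. Letter i (0-indexed) is shifted by i+8, so successive shifts are 8, 9, 10, ….
For ideal: i+8=q, d+9=m, e+10=o, a+11=l, l+12=x.

qmolx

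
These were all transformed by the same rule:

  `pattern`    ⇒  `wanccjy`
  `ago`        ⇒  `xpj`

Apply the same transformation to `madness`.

bbnwmjv

The output letters match the input read backwards, each shifted +9: pattern reversed is nrettap. Two steps: reverse the string, then apply a Caesar shift of +9.
For madness: reverse → ssendam; then shift: s+9=b, s+9=b, e+9=n, n+9=w, d+9=m, a+9=j, m+9=v.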